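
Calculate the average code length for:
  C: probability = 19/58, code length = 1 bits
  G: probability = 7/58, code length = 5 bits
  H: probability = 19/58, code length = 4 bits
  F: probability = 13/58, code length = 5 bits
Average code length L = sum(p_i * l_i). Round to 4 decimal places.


Weighted contributions p_i * l_i:
  C: (19/58) * 1 = 19/58
  G: (7/58) * 5 = 35/58
  H: (19/58) * 4 = 76/58
  F: (13/58) * 5 = 65/58
Sum = (19 + 35 + 76 + 65)/58 = 195/58

L = 195/58 = 3.3621 bits/symbol


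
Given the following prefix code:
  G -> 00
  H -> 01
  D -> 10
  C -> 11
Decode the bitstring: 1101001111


Decoding step by step:
Bits 11 -> C
Bits 01 -> H
Bits 00 -> G
Bits 11 -> C
Bits 11 -> C


Decoded message: CHGCC


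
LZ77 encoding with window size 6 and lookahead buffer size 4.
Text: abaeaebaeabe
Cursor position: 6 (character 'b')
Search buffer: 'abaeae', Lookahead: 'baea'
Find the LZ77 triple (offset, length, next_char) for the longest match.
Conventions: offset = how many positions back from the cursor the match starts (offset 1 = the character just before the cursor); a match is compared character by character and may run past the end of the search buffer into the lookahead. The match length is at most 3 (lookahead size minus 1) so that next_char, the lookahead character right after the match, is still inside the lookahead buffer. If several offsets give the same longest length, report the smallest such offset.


Try each offset into the search buffer:
  offset=1 (pos 5, char 'e'): match length 0
  offset=2 (pos 4, char 'a'): match length 0
  offset=3 (pos 3, char 'e'): match length 0
  offset=4 (pos 2, char 'a'): match length 0
  offset=5 (pos 1, char 'b'): match length 3
  offset=6 (pos 0, char 'a'): match length 0
Longest match has length 3 at offset 5.
next_char = character at position 6 + 3 = 9 -> 'a'

Best match: offset=5, length=3 (matching 'bae' starting at position 1)
LZ77 triple: (5, 3, 'a')


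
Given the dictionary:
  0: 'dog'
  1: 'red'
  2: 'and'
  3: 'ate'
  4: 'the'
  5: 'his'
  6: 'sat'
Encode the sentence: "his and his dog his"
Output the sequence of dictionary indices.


Look up each word in the dictionary:
  'his' -> 5
  'and' -> 2
  'his' -> 5
  'dog' -> 0
  'his' -> 5

Encoded: [5, 2, 5, 0, 5]


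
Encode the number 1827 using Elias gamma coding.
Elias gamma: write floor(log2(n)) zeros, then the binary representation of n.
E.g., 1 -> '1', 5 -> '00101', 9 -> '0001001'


num_bits = floor(log2(1827)) + 1 = 11
leading_zeros = num_bits - 1 = 10
binary(1827) = 11100100011

Elias gamma(1827) = '0000000000' + '11100100011' = 000000000011100100011 (21 bits)


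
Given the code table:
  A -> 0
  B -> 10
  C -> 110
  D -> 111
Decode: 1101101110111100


Decoding:
110 -> C
110 -> C
111 -> D
0 -> A
111 -> D
10 -> B
0 -> A


Result: CCDADBA


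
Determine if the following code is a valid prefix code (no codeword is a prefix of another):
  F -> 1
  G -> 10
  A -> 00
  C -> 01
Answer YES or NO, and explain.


Checking each pair (does one codeword prefix another?):
  F='1' vs G='10': prefix -- VIOLATION

NO -- this is NOT a valid prefix code. F (1) is a prefix of G (10).


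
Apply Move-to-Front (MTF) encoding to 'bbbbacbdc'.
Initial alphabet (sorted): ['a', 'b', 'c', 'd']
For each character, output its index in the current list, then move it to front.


MTF encoding:
'b': index 1 in ['a', 'b', 'c', 'd'] -> ['b', 'a', 'c', 'd']
'b': index 0 in ['b', 'a', 'c', 'd'] -> ['b', 'a', 'c', 'd']
'b': index 0 in ['b', 'a', 'c', 'd'] -> ['b', 'a', 'c', 'd']
'b': index 0 in ['b', 'a', 'c', 'd'] -> ['b', 'a', 'c', 'd']
'a': index 1 in ['b', 'a', 'c', 'd'] -> ['a', 'b', 'c', 'd']
'c': index 2 in ['a', 'b', 'c', 'd'] -> ['c', 'a', 'b', 'd']
'b': index 2 in ['c', 'a', 'b', 'd'] -> ['b', 'c', 'a', 'd']
'd': index 3 in ['b', 'c', 'a', 'd'] -> ['d', 'b', 'c', 'a']
'c': index 2 in ['d', 'b', 'c', 'a'] -> ['c', 'd', 'b', 'a']


Output: [1, 0, 0, 0, 1, 2, 2, 3, 2]


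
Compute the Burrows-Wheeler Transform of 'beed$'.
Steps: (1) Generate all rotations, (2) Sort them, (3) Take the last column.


Rotations (sorted):
  0: $beed -> last char: d
  1: beed$ -> last char: $
  2: d$bee -> last char: e
  3: ed$be -> last char: e
  4: eed$b -> last char: b


BWT = d$eeb


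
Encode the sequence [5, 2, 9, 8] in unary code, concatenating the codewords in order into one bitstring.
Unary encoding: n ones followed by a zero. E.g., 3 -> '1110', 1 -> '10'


Encode each number as n ones followed by a terminating 0:
  5 -> 111110 (6 bits)
  2 -> 110 (3 bits)
  9 -> 1111111110 (10 bits)
  8 -> 111111110 (9 bits)
Total length = 6 + 3 + 10 + 9 = 28 bits.

Unary([5, 2, 9, 8]) = 1111101101111111110111111110 (28 bits)


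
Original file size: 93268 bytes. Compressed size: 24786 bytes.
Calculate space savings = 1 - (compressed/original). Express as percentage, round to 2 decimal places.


ratio = compressed/original = 24786/93268 = 0.26575
savings = 1 - ratio = 1 - 0.26575 = 0.73425
as a percentage: 0.73425 * 100 = 73.42%

Space savings = 1 - 24786/93268 = 73.42%


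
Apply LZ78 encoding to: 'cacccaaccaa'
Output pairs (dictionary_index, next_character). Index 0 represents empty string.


LZ78 encoding steps:
Dictionary: {0: ''}
Step 1: w='' (idx 0), next='c' -> output (0, 'c'), add 'c' as idx 1
Step 2: w='' (idx 0), next='a' -> output (0, 'a'), add 'a' as idx 2
Step 3: w='c' (idx 1), next='c' -> output (1, 'c'), add 'cc' as idx 3
Step 4: w='c' (idx 1), next='a' -> output (1, 'a'), add 'ca' as idx 4
Step 5: w='a' (idx 2), next='c' -> output (2, 'c'), add 'ac' as idx 5
Step 6: w='ca' (idx 4), next='a' -> output (4, 'a'), add 'caa' as idx 6


Encoded: [(0, 'c'), (0, 'a'), (1, 'c'), (1, 'a'), (2, 'c'), (4, 'a')]


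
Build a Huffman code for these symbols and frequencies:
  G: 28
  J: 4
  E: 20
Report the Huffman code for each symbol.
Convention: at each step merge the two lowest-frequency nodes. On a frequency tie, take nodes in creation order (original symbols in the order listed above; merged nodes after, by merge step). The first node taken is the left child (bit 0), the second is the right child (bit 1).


Huffman tree construction:
Step 1: Merge J(4) + E(20) = 24
Step 2: Merge (J+E)(24) + G(28) = 52
Read each symbol's code off the tree from the root (left child = 0, right child = 1).

Codes:
  G: 1 (length 1)
  J: 00 (length 2)
  E: 01 (length 2)
Average code length: 76/52 = 1.4615 bits/symbol


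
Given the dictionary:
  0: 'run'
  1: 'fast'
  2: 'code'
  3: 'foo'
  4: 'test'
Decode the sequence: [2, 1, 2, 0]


Look up each index in the dictionary:
  2 -> 'code'
  1 -> 'fast'
  2 -> 'code'
  0 -> 'run'

Decoded: "code fast code run"


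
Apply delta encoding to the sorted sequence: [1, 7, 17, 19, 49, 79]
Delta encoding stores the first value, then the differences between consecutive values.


First value: 1
Deltas:
  7 - 1 = 6
  17 - 7 = 10
  19 - 17 = 2
  49 - 19 = 30
  79 - 49 = 30


Delta encoded: [1, 6, 10, 2, 30, 30]


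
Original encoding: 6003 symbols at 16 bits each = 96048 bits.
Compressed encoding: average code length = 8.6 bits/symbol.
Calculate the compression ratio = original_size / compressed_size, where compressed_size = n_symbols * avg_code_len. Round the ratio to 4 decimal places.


original_size = n_symbols * orig_bits = 6003 * 16 = 96048 bits
compressed_size = n_symbols * avg_code_len = 6003 * 8.6 = 51625.8 bits
ratio = original_size / compressed_size = 96048 / 51625.8 = 1.8605

Compression ratio = 1.8605


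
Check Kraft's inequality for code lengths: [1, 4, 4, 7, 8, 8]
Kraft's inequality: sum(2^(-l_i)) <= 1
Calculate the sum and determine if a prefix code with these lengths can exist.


Sum = 2^(-1) + 2^(-4) + 2^(-4) + 2^(-7) + 2^(-8) + 2^(-8)
    = 0.5 + 0.0625 + 0.0625 + 0.0078125 + 0.00390625 + 0.00390625
    = 164/256 = 0.640625
Since 0.640625 <= 1, Kraft's inequality IS satisfied.
A prefix code with these lengths CAN exist.

Kraft sum = 0.640625. Satisfied.


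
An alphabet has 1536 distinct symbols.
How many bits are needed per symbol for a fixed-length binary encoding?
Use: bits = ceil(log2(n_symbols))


log2(1536) = 10.585
Bracket: 2^10 = 1024 < 1536 <= 2^11 = 2048
So ceil(log2(1536)) = 11

bits = ceil(log2(1536)) = ceil(10.585) = 11 bits


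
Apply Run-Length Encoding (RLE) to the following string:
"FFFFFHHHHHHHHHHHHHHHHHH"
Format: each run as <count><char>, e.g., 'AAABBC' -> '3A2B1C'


Scanning runs left to right:
  i=0: run of 'F' x 5 -> '5F'
  i=5: run of 'H' x 18 -> '18H'

RLE = 5F18H


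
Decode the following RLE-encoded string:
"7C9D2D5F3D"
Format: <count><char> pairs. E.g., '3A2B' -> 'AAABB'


Expanding each <count><char> pair:
  7C -> 'CCCCCCC'
  9D -> 'DDDDDDDDD'
  2D -> 'DD'
  5F -> 'FFFFF'
  3D -> 'DDD'

Decoded = CCCCCCCDDDDDDDDDDDFFFFFDDD


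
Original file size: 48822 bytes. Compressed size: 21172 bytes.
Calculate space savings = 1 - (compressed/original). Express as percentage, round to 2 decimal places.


ratio = compressed/original = 21172/48822 = 0.433657
savings = 1 - ratio = 1 - 0.433657 = 0.566343
as a percentage: 0.566343 * 100 = 56.63%

Space savings = 1 - 21172/48822 = 56.63%


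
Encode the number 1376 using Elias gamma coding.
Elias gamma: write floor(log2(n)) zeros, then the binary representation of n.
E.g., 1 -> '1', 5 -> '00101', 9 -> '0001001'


num_bits = floor(log2(1376)) + 1 = 11
leading_zeros = num_bits - 1 = 10
binary(1376) = 10101100000

Elias gamma(1376) = '0000000000' + '10101100000' = 000000000010101100000 (21 bits)


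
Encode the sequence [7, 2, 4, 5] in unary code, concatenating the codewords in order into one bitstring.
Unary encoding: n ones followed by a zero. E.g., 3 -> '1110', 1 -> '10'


Encode each number as n ones followed by a terminating 0:
  7 -> 11111110 (8 bits)
  2 -> 110 (3 bits)
  4 -> 11110 (5 bits)
  5 -> 111110 (6 bits)
Total length = 8 + 3 + 5 + 6 = 22 bits.

Unary([7, 2, 4, 5]) = 1111111011011110111110 (22 bits)


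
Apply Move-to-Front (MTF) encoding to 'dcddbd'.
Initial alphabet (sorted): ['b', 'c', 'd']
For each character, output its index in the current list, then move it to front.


MTF encoding:
'd': index 2 in ['b', 'c', 'd'] -> ['d', 'b', 'c']
'c': index 2 in ['d', 'b', 'c'] -> ['c', 'd', 'b']
'd': index 1 in ['c', 'd', 'b'] -> ['d', 'c', 'b']
'd': index 0 in ['d', 'c', 'b'] -> ['d', 'c', 'b']
'b': index 2 in ['d', 'c', 'b'] -> ['b', 'd', 'c']
'd': index 1 in ['b', 'd', 'c'] -> ['d', 'b', 'c']


Output: [2, 2, 1, 0, 2, 1]


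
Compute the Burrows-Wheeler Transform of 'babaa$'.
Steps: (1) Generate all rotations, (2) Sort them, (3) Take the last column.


Rotations (sorted):
  0: $babaa -> last char: a
  1: a$baba -> last char: a
  2: aa$bab -> last char: b
  3: abaa$b -> last char: b
  4: baa$ba -> last char: a
  5: babaa$ -> last char: $


BWT = aabba$


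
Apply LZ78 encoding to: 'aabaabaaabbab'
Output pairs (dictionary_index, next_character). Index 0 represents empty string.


LZ78 encoding steps:
Dictionary: {0: ''}
Step 1: w='' (idx 0), next='a' -> output (0, 'a'), add 'a' as idx 1
Step 2: w='a' (idx 1), next='b' -> output (1, 'b'), add 'ab' as idx 2
Step 3: w='a' (idx 1), next='a' -> output (1, 'a'), add 'aa' as idx 3
Step 4: w='' (idx 0), next='b' -> output (0, 'b'), add 'b' as idx 4
Step 5: w='aa' (idx 3), next='a' -> output (3, 'a'), add 'aaa' as idx 5
Step 6: w='b' (idx 4), next='b' -> output (4, 'b'), add 'bb' as idx 6
Step 7: w='ab' (idx 2), end of input -> output (2, '')


Encoded: [(0, 'a'), (1, 'b'), (1, 'a'), (0, 'b'), (3, 'a'), (4, 'b'), (2, '')]


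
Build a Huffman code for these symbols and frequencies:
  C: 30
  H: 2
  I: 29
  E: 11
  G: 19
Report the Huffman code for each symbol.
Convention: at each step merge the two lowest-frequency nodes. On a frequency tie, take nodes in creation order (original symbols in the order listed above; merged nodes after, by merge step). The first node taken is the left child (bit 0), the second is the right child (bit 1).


Huffman tree construction:
Step 1: Merge H(2) + E(11) = 13
Step 2: Merge (H+E)(13) + G(19) = 32
Step 3: Merge I(29) + C(30) = 59
Step 4: Merge ((H+E)+G)(32) + (I+C)(59) = 91
Read each symbol's code off the tree from the root (left child = 0, right child = 1).

Codes:
  C: 11 (length 2)
  H: 000 (length 3)
  I: 10 (length 2)
  E: 001 (length 3)
  G: 01 (length 2)
Average code length: 195/91 = 2.1429 bits/symbol


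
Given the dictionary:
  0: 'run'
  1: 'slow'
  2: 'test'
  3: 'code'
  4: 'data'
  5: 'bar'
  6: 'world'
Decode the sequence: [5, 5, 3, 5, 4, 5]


Look up each index in the dictionary:
  5 -> 'bar'
  5 -> 'bar'
  3 -> 'code'
  5 -> 'bar'
  4 -> 'data'
  5 -> 'bar'

Decoded: "bar bar code bar data bar"


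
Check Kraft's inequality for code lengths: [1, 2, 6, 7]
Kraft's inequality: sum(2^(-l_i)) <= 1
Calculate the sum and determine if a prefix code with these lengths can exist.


Sum = 2^(-1) + 2^(-2) + 2^(-6) + 2^(-7)
    = 0.5 + 0.25 + 0.015625 + 0.0078125
    = 99/128 = 0.7734375
Since 0.7734375 <= 1, Kraft's inequality IS satisfied.
A prefix code with these lengths CAN exist.

Kraft sum = 0.7734375. Satisfied.


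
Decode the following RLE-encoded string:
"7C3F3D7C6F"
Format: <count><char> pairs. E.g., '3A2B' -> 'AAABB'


Expanding each <count><char> pair:
  7C -> 'CCCCCCC'
  3F -> 'FFF'
  3D -> 'DDD'
  7C -> 'CCCCCCC'
  6F -> 'FFFFFF'

Decoded = CCCCCCCFFFDDDCCCCCCCFFFFFF


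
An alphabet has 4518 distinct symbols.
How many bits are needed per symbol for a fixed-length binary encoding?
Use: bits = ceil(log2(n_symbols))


log2(4518) = 12.1415
Bracket: 2^12 = 4096 < 4518 <= 2^13 = 8192
So ceil(log2(4518)) = 13

bits = ceil(log2(4518)) = ceil(12.1415) = 13 bits


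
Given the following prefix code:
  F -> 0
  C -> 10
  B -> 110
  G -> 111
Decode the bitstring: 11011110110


Decoding step by step:
Bits 110 -> B
Bits 111 -> G
Bits 10 -> C
Bits 110 -> B


Decoded message: BGCB


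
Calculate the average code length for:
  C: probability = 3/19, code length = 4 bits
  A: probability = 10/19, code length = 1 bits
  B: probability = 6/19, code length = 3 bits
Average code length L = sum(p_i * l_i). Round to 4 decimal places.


Weighted contributions p_i * l_i:
  C: (3/19) * 4 = 12/19
  A: (10/19) * 1 = 10/19
  B: (6/19) * 3 = 18/19
Sum = (12 + 10 + 18)/19 = 40/19

L = 40/19 = 2.1053 bits/symbol


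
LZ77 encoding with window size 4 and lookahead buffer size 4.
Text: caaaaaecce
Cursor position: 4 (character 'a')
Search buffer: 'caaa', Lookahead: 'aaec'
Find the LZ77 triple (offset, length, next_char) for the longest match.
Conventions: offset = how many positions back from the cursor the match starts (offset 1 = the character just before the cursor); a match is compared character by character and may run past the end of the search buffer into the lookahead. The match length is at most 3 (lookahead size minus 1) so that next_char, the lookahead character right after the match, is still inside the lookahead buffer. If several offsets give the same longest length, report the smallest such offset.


Try each offset into the search buffer:
  offset=1 (pos 3, char 'a'): match length 2
  offset=2 (pos 2, char 'a'): match length 2
  offset=3 (pos 1, char 'a'): match length 2
  offset=4 (pos 0, char 'c'): match length 0
Longest match has length 2, found at offsets 1, 2, 3; take the smallest, offset 1.
next_char = character at position 4 + 2 = 6 -> 'e'

Best match: offset=1, length=2 (matching 'aa' starting at position 3)
LZ77 triple: (1, 2, 'e')


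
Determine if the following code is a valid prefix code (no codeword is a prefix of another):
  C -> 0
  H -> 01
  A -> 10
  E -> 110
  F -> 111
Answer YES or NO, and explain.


Checking each pair (does one codeword prefix another?):
  C='0' vs H='01': prefix -- VIOLATION

NO -- this is NOT a valid prefix code. C (0) is a prefix of H (01).


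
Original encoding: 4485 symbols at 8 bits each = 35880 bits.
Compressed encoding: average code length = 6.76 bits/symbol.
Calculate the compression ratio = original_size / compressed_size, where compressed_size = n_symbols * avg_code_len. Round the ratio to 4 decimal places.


original_size = n_symbols * orig_bits = 4485 * 8 = 35880 bits
compressed_size = n_symbols * avg_code_len = 4485 * 6.76 = 30318.6 bits
ratio = original_size / compressed_size = 35880 / 30318.6 = 1.1834

Compression ratio = 1.1834


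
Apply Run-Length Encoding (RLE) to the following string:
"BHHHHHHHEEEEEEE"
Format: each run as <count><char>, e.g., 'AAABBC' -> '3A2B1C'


Scanning runs left to right:
  i=0: run of 'B' x 1 -> '1B'
  i=1: run of 'H' x 7 -> '7H'
  i=8: run of 'E' x 7 -> '7E'

RLE = 1B7H7E


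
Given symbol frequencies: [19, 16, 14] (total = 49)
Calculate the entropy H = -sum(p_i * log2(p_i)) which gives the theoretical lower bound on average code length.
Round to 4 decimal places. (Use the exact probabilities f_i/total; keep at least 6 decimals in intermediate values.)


Per-symbol terms -p_i * log2(p_i) with p_i = f_i/49:
  p = 19/49 = 0.387755: log2(p) = -1.366782, -p*log2(p) = 0.529977
  p = 16/49 = 0.326531: log2(p) = -1.614710, -p*log2(p) = 0.527252
  p = 14/49 = 0.285714: log2(p) = -1.807355, -p*log2(p) = 0.516387
H = 0.529977 + 0.527252 + 0.516387 = 1.573616

H = 1.5736 bits/symbol


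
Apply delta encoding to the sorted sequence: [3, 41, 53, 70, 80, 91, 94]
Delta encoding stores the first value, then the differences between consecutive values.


First value: 3
Deltas:
  41 - 3 = 38
  53 - 41 = 12
  70 - 53 = 17
  80 - 70 = 10
  91 - 80 = 11
  94 - 91 = 3


Delta encoded: [3, 38, 12, 17, 10, 11, 3]


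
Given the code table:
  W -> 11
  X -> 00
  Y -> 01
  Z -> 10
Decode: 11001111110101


Decoding:
11 -> W
00 -> X
11 -> W
11 -> W
11 -> W
01 -> Y
01 -> Y


Result: WXWWWYY


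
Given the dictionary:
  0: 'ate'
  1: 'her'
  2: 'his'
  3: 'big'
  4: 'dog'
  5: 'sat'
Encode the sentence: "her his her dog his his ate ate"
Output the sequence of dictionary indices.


Look up each word in the dictionary:
  'her' -> 1
  'his' -> 2
  'her' -> 1
  'dog' -> 4
  'his' -> 2
  'his' -> 2
  'ate' -> 0
  'ate' -> 0

Encoded: [1, 2, 1, 4, 2, 2, 0, 0]


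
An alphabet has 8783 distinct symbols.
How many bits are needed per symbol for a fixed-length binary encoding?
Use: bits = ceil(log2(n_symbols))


log2(8783) = 13.1005
Bracket: 2^13 = 8192 < 8783 <= 2^14 = 16384
So ceil(log2(8783)) = 14

bits = ceil(log2(8783)) = ceil(13.1005) = 14 bits


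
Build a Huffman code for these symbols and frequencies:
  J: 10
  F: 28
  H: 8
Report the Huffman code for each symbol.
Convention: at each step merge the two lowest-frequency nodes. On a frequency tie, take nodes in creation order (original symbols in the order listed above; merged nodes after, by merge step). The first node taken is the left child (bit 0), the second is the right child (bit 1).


Huffman tree construction:
Step 1: Merge H(8) + J(10) = 18
Step 2: Merge (H+J)(18) + F(28) = 46
Read each symbol's code off the tree from the root (left child = 0, right child = 1).

Codes:
  J: 01 (length 2)
  F: 1 (length 1)
  H: 00 (length 2)
Average code length: 64/46 = 1.3913 bits/symbol


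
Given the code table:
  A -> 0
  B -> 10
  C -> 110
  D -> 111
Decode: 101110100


Decoding:
10 -> B
111 -> D
0 -> A
10 -> B
0 -> A


Result: BDABA


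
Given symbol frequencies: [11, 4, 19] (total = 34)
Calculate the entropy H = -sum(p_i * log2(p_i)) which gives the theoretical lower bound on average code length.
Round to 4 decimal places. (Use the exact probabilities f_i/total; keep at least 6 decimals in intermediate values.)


Per-symbol terms -p_i * log2(p_i) with p_i = f_i/34:
  p = 11/34 = 0.323529: log2(p) = -1.628031, -p*log2(p) = 0.526716
  p = 4/34 = 0.117647: log2(p) = -3.087463, -p*log2(p) = 0.363231
  p = 19/34 = 0.558824: log2(p) = -0.839535, -p*log2(p) = 0.469152
H = 0.526716 + 0.363231 + 0.469152 = 1.359099

H = 1.3591 bits/symbol


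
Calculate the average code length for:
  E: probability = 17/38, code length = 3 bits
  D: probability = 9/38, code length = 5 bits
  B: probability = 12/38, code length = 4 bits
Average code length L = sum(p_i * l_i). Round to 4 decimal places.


Weighted contributions p_i * l_i:
  E: (17/38) * 3 = 51/38
  D: (9/38) * 5 = 45/38
  B: (12/38) * 4 = 48/38
Sum = (51 + 45 + 48)/38 = 144/38

L = 144/38 = 3.7895 bits/symbol


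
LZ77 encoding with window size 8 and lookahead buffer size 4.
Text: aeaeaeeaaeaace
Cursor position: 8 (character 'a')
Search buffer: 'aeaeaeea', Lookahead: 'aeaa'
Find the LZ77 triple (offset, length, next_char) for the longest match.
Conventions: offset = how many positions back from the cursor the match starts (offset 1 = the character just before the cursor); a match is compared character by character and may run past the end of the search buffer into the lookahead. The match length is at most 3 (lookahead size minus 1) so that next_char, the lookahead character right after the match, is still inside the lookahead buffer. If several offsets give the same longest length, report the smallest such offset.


Try each offset into the search buffer:
  offset=1 (pos 7, char 'a'): match length 1
  offset=2 (pos 6, char 'e'): match length 0
  offset=3 (pos 5, char 'e'): match length 0
  offset=4 (pos 4, char 'a'): match length 2
  offset=5 (pos 3, char 'e'): match length 0
  offset=6 (pos 2, char 'a'): match length 3
  offset=7 (pos 1, char 'e'): match length 0
  offset=8 (pos 0, char 'a'): match length 3
Longest match has length 3, found at offsets 6, 8; take the smallest, offset 6.
next_char = character at position 8 + 3 = 11 -> 'a'

Best match: offset=6, length=3 (matching 'aea' starting at position 2)
LZ77 triple: (6, 3, 'a')


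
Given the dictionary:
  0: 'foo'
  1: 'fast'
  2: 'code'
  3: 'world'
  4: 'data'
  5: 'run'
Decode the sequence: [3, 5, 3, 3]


Look up each index in the dictionary:
  3 -> 'world'
  5 -> 'run'
  3 -> 'world'
  3 -> 'world'

Decoded: "world run world world"


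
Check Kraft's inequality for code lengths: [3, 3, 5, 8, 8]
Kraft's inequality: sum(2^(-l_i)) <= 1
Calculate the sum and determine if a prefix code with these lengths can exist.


Sum = 2^(-3) + 2^(-3) + 2^(-5) + 2^(-8) + 2^(-8)
    = 0.125 + 0.125 + 0.03125 + 0.00390625 + 0.00390625
    = 74/256 = 0.2890625
Since 0.2890625 <= 1, Kraft's inequality IS satisfied.
A prefix code with these lengths CAN exist.

Kraft sum = 0.2890625. Satisfied.


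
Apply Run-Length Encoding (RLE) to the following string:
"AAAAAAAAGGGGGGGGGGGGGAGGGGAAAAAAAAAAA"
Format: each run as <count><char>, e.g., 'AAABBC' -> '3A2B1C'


Scanning runs left to right:
  i=0: run of 'A' x 8 -> '8A'
  i=8: run of 'G' x 13 -> '13G'
  i=21: run of 'A' x 1 -> '1A'
  i=22: run of 'G' x 4 -> '4G'
  i=26: run of 'A' x 11 -> '11A'

RLE = 8A13G1A4G11A


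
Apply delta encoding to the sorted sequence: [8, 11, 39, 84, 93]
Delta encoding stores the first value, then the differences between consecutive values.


First value: 8
Deltas:
  11 - 8 = 3
  39 - 11 = 28
  84 - 39 = 45
  93 - 84 = 9


Delta encoded: [8, 3, 28, 45, 9]


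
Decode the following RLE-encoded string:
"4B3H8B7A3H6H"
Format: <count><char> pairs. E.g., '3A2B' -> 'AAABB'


Expanding each <count><char> pair:
  4B -> 'BBBB'
  3H -> 'HHH'
  8B -> 'BBBBBBBB'
  7A -> 'AAAAAAA'
  3H -> 'HHH'
  6H -> 'HHHHHH'

Decoded = BBBBHHHBBBBBBBBAAAAAAAHHHHHHHHH


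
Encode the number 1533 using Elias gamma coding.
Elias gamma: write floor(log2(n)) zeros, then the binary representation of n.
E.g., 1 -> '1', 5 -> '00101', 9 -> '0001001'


num_bits = floor(log2(1533)) + 1 = 11
leading_zeros = num_bits - 1 = 10
binary(1533) = 10111111101

Elias gamma(1533) = '0000000000' + '10111111101' = 000000000010111111101 (21 bits)


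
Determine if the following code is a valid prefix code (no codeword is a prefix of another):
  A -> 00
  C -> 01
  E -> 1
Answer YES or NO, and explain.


Checking each pair (does one codeword prefix another?):
  A='00' vs C='01': no prefix
  A='00' vs E='1': no prefix
  C='01' vs A='00': no prefix
  C='01' vs E='1': no prefix
  E='1' vs A='00': no prefix
  E='1' vs C='01': no prefix
No violation found over all pairs.

YES -- this is a valid prefix code. No codeword is a prefix of any other codeword.


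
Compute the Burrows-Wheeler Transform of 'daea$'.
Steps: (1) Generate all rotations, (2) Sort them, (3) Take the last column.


Rotations (sorted):
  0: $daea -> last char: a
  1: a$dae -> last char: e
  2: aea$d -> last char: d
  3: daea$ -> last char: $
  4: ea$da -> last char: a


BWT = aed$a


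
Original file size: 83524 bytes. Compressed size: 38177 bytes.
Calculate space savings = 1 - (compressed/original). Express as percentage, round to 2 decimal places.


ratio = compressed/original = 38177/83524 = 0.457078
savings = 1 - ratio = 1 - 0.457078 = 0.542922
as a percentage: 0.542922 * 100 = 54.29%

Space savings = 1 - 38177/83524 = 54.29%


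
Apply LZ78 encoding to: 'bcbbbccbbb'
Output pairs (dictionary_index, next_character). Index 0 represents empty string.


LZ78 encoding steps:
Dictionary: {0: ''}
Step 1: w='' (idx 0), next='b' -> output (0, 'b'), add 'b' as idx 1
Step 2: w='' (idx 0), next='c' -> output (0, 'c'), add 'c' as idx 2
Step 3: w='b' (idx 1), next='b' -> output (1, 'b'), add 'bb' as idx 3
Step 4: w='b' (idx 1), next='c' -> output (1, 'c'), add 'bc' as idx 4
Step 5: w='c' (idx 2), next='b' -> output (2, 'b'), add 'cb' as idx 5
Step 6: w='bb' (idx 3), end of input -> output (3, '')


Encoded: [(0, 'b'), (0, 'c'), (1, 'b'), (1, 'c'), (2, 'b'), (3, '')]


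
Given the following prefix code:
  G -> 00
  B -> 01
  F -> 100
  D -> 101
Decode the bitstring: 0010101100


Decoding step by step:
Bits 00 -> G
Bits 101 -> D
Bits 01 -> B
Bits 100 -> F


Decoded message: GDBF


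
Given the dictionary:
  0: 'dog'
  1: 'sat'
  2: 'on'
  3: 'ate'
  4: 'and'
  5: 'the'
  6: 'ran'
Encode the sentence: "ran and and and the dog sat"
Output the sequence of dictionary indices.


Look up each word in the dictionary:
  'ran' -> 6
  'and' -> 4
  'and' -> 4
  'and' -> 4
  'the' -> 5
  'dog' -> 0
  'sat' -> 1

Encoded: [6, 4, 4, 4, 5, 0, 1]


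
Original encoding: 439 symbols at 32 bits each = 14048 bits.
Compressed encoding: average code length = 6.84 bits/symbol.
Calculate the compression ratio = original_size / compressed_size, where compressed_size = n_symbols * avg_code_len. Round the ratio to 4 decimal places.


original_size = n_symbols * orig_bits = 439 * 32 = 14048 bits
compressed_size = n_symbols * avg_code_len = 439 * 6.84 = 3002.76 bits
ratio = original_size / compressed_size = 14048 / 3002.76 = 4.6784

Compression ratio = 4.6784


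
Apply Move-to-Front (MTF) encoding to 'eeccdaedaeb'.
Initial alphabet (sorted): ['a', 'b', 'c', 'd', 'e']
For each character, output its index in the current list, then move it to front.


MTF encoding:
'e': index 4 in ['a', 'b', 'c', 'd', 'e'] -> ['e', 'a', 'b', 'c', 'd']
'e': index 0 in ['e', 'a', 'b', 'c', 'd'] -> ['e', 'a', 'b', 'c', 'd']
'c': index 3 in ['e', 'a', 'b', 'c', 'd'] -> ['c', 'e', 'a', 'b', 'd']
'c': index 0 in ['c', 'e', 'a', 'b', 'd'] -> ['c', 'e', 'a', 'b', 'd']
'd': index 4 in ['c', 'e', 'a', 'b', 'd'] -> ['d', 'c', 'e', 'a', 'b']
'a': index 3 in ['d', 'c', 'e', 'a', 'b'] -> ['a', 'd', 'c', 'e', 'b']
'e': index 3 in ['a', 'd', 'c', 'e', 'b'] -> ['e', 'a', 'd', 'c', 'b']
'd': index 2 in ['e', 'a', 'd', 'c', 'b'] -> ['d', 'e', 'a', 'c', 'b']
'a': index 2 in ['d', 'e', 'a', 'c', 'b'] -> ['a', 'd', 'e', 'c', 'b']
'e': index 2 in ['a', 'd', 'e', 'c', 'b'] -> ['e', 'a', 'd', 'c', 'b']
'b': index 4 in ['e', 'a', 'd', 'c', 'b'] -> ['b', 'e', 'a', 'd', 'c']


Output: [4, 0, 3, 0, 4, 3, 3, 2, 2, 2, 4]


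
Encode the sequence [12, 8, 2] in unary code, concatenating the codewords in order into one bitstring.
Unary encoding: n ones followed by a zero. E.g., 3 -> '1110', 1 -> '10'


Encode each number as n ones followed by a terminating 0:
  12 -> 1111111111110 (13 bits)
  8 -> 111111110 (9 bits)
  2 -> 110 (3 bits)
Total length = 13 + 9 + 3 = 25 bits.

Unary([12, 8, 2]) = 1111111111110111111110110 (25 bits)


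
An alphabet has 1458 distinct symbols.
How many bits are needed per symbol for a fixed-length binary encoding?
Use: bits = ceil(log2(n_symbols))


log2(1458) = 10.5098
Bracket: 2^10 = 1024 < 1458 <= 2^11 = 2048
So ceil(log2(1458)) = 11

bits = ceil(log2(1458)) = ceil(10.5098) = 11 bits


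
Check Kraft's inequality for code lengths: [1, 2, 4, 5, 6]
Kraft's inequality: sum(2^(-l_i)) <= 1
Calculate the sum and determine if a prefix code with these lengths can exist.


Sum = 2^(-1) + 2^(-2) + 2^(-4) + 2^(-5) + 2^(-6)
    = 0.5 + 0.25 + 0.0625 + 0.03125 + 0.015625
    = 55/64 = 0.859375
Since 0.859375 <= 1, Kraft's inequality IS satisfied.
A prefix code with these lengths CAN exist.

Kraft sum = 0.859375. Satisfied.


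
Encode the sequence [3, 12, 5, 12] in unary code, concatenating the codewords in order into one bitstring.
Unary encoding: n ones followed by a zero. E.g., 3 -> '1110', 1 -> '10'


Encode each number as n ones followed by a terminating 0:
  3 -> 1110 (4 bits)
  12 -> 1111111111110 (13 bits)
  5 -> 111110 (6 bits)
  12 -> 1111111111110 (13 bits)
Total length = 4 + 13 + 6 + 13 = 36 bits.

Unary([3, 12, 5, 12]) = 111011111111111101111101111111111110 (36 bits)


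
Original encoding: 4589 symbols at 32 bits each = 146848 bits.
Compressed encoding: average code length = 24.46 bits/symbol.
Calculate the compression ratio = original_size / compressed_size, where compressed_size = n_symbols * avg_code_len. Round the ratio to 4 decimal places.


original_size = n_symbols * orig_bits = 4589 * 32 = 146848 bits
compressed_size = n_symbols * avg_code_len = 4589 * 24.46 = 112246.94 bits
ratio = original_size / compressed_size = 146848 / 112246.94 = 1.3083

Compression ratio = 1.3083


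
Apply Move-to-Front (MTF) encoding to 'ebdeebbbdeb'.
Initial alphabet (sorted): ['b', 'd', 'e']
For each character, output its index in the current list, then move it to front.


MTF encoding:
'e': index 2 in ['b', 'd', 'e'] -> ['e', 'b', 'd']
'b': index 1 in ['e', 'b', 'd'] -> ['b', 'e', 'd']
'd': index 2 in ['b', 'e', 'd'] -> ['d', 'b', 'e']
'e': index 2 in ['d', 'b', 'e'] -> ['e', 'd', 'b']
'e': index 0 in ['e', 'd', 'b'] -> ['e', 'd', 'b']
'b': index 2 in ['e', 'd', 'b'] -> ['b', 'e', 'd']
'b': index 0 in ['b', 'e', 'd'] -> ['b', 'e', 'd']
'b': index 0 in ['b', 'e', 'd'] -> ['b', 'e', 'd']
'd': index 2 in ['b', 'e', 'd'] -> ['d', 'b', 'e']
'e': index 2 in ['d', 'b', 'e'] -> ['e', 'd', 'b']
'b': index 2 in ['e', 'd', 'b'] -> ['b', 'e', 'd']


Output: [2, 1, 2, 2, 0, 2, 0, 0, 2, 2, 2]


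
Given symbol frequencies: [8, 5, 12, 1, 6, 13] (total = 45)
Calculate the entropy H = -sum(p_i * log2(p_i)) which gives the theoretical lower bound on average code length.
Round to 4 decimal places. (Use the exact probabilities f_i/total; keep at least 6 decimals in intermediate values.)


Per-symbol terms -p_i * log2(p_i) with p_i = f_i/45:
  p = 8/45 = 0.177778: log2(p) = -2.491853, -p*log2(p) = 0.442996
  p = 5/45 = 0.111111: log2(p) = -3.169925, -p*log2(p) = 0.352214
  p = 12/45 = 0.266667: log2(p) = -1.906891, -p*log2(p) = 0.508504
  p = 1/45 = 0.022222: log2(p) = -5.491853, -p*log2(p) = 0.122041
  p = 6/45 = 0.133333: log2(p) = -2.906891, -p*log2(p) = 0.387585
  p = 13/45 = 0.288889: log2(p) = -1.791413, -p*log2(p) = 0.517519
H = 0.442996 + 0.352214 + 0.508504 + 0.122041 + 0.387585 + 0.517519 = 2.330859

H = 2.3309 bits/symbol


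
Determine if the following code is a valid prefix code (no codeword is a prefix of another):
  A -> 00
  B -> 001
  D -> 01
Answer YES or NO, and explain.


Checking each pair (does one codeword prefix another?):
  A='00' vs B='001': prefix -- VIOLATION

NO -- this is NOT a valid prefix code. A (00) is a prefix of B (001).


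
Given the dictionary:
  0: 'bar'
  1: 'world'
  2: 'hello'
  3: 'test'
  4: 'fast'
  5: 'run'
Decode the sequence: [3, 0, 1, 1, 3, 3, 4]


Look up each index in the dictionary:
  3 -> 'test'
  0 -> 'bar'
  1 -> 'world'
  1 -> 'world'
  3 -> 'test'
  3 -> 'test'
  4 -> 'fast'

Decoded: "test bar world world test test fast"


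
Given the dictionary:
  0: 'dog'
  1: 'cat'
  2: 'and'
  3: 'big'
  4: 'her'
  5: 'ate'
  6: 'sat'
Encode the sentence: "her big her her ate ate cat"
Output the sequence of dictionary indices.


Look up each word in the dictionary:
  'her' -> 4
  'big' -> 3
  'her' -> 4
  'her' -> 4
  'ate' -> 5
  'ate' -> 5
  'cat' -> 1

Encoded: [4, 3, 4, 4, 5, 5, 1]


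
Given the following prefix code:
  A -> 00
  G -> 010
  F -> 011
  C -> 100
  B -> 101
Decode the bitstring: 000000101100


Decoding step by step:
Bits 00 -> A
Bits 00 -> A
Bits 00 -> A
Bits 101 -> B
Bits 100 -> C


Decoded message: AAABC


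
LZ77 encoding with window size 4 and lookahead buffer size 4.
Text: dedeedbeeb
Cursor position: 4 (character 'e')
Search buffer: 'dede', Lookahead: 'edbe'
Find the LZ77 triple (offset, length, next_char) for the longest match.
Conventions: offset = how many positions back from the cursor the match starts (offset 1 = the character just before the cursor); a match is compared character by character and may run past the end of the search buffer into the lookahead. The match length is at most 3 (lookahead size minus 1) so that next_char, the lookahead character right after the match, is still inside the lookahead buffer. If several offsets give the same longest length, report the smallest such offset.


Try each offset into the search buffer:
  offset=1 (pos 3, char 'e'): match length 1
  offset=2 (pos 2, char 'd'): match length 0
  offset=3 (pos 1, char 'e'): match length 2
  offset=4 (pos 0, char 'd'): match length 0
Longest match has length 2 at offset 3.
next_char = character at position 4 + 2 = 6 -> 'b'

Best match: offset=3, length=2 (matching 'ed' starting at position 1)
LZ77 triple: (3, 2, 'b')


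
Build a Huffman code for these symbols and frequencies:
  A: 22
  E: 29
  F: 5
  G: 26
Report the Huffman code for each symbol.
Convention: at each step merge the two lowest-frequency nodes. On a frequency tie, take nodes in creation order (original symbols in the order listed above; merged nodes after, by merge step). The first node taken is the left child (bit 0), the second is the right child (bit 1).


Huffman tree construction:
Step 1: Merge F(5) + A(22) = 27
Step 2: Merge G(26) + (F+A)(27) = 53
Step 3: Merge E(29) + (G+(F+A))(53) = 82
Read each symbol's code off the tree from the root (left child = 0, right child = 1).

Codes:
  A: 111 (length 3)
  E: 0 (length 1)
  F: 110 (length 3)
  G: 10 (length 2)
Average code length: 162/82 = 1.9756 bits/symbol


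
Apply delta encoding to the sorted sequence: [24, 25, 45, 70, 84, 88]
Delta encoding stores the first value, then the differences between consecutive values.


First value: 24
Deltas:
  25 - 24 = 1
  45 - 25 = 20
  70 - 45 = 25
  84 - 70 = 14
  88 - 84 = 4


Delta encoded: [24, 1, 20, 25, 14, 4]


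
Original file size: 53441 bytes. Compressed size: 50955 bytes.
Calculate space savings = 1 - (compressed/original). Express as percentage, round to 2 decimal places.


ratio = compressed/original = 50955/53441 = 0.953481
savings = 1 - ratio = 1 - 0.953481 = 0.046519
as a percentage: 0.046519 * 100 = 4.65%

Space savings = 1 - 50955/53441 = 4.65%


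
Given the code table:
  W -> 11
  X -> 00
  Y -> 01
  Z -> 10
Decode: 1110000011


Decoding:
11 -> W
10 -> Z
00 -> X
00 -> X
11 -> W


Result: WZXXW


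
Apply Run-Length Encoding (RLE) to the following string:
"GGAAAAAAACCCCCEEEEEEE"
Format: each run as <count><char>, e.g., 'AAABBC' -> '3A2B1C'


Scanning runs left to right:
  i=0: run of 'G' x 2 -> '2G'
  i=2: run of 'A' x 7 -> '7A'
  i=9: run of 'C' x 5 -> '5C'
  i=14: run of 'E' x 7 -> '7E'

RLE = 2G7A5C7E


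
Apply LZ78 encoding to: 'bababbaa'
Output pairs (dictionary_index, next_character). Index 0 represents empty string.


LZ78 encoding steps:
Dictionary: {0: ''}
Step 1: w='' (idx 0), next='b' -> output (0, 'b'), add 'b' as idx 1
Step 2: w='' (idx 0), next='a' -> output (0, 'a'), add 'a' as idx 2
Step 3: w='b' (idx 1), next='a' -> output (1, 'a'), add 'ba' as idx 3
Step 4: w='b' (idx 1), next='b' -> output (1, 'b'), add 'bb' as idx 4
Step 5: w='a' (idx 2), next='a' -> output (2, 'a'), add 'aa' as idx 5


Encoded: [(0, 'b'), (0, 'a'), (1, 'a'), (1, 'b'), (2, 'a')]


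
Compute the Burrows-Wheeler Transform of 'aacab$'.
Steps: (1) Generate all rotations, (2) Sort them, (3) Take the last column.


Rotations (sorted):
  0: $aacab -> last char: b
  1: aacab$ -> last char: $
  2: ab$aac -> last char: c
  3: acab$a -> last char: a
  4: b$aaca -> last char: a
  5: cab$aa -> last char: a


BWT = b$caaa


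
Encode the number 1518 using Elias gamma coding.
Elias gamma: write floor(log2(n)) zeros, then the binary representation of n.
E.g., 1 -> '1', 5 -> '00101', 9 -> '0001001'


num_bits = floor(log2(1518)) + 1 = 11
leading_zeros = num_bits - 1 = 10
binary(1518) = 10111101110

Elias gamma(1518) = '0000000000' + '10111101110' = 000000000010111101110 (21 bits)


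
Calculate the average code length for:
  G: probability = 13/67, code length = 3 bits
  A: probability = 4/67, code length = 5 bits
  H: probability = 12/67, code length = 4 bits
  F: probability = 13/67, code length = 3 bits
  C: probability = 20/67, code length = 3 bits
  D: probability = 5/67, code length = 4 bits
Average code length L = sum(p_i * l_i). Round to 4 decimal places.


Weighted contributions p_i * l_i:
  G: (13/67) * 3 = 39/67
  A: (4/67) * 5 = 20/67
  H: (12/67) * 4 = 48/67
  F: (13/67) * 3 = 39/67
  C: (20/67) * 3 = 60/67
  D: (5/67) * 4 = 20/67
Sum = (39 + 20 + 48 + 39 + 60 + 20)/67 = 226/67

L = 226/67 = 3.3731 bits/symbol


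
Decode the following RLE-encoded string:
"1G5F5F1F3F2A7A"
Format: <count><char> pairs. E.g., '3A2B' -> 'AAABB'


Expanding each <count><char> pair:
  1G -> 'G'
  5F -> 'FFFFF'
  5F -> 'FFFFF'
  1F -> 'F'
  3F -> 'FFF'
  2A -> 'AA'
  7A -> 'AAAAAAA'

Decoded = GFFFFFFFFFFFFFFAAAAAAAAA


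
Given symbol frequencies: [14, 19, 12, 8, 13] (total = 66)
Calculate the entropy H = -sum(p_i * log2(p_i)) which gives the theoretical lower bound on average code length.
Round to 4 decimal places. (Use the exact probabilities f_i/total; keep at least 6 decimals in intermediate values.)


Per-symbol terms -p_i * log2(p_i) with p_i = f_i/66:
  p = 14/66 = 0.212121: log2(p) = -2.237039, -p*log2(p) = 0.474523
  p = 19/66 = 0.287879: log2(p) = -1.796467, -p*log2(p) = 0.517165
  p = 12/66 = 0.181818: log2(p) = -2.459432, -p*log2(p) = 0.447169
  p = 8/66 = 0.121212: log2(p) = -3.044394, -p*log2(p) = 0.369017
  p = 13/66 = 0.196970: log2(p) = -2.343954, -p*log2(p) = 0.461688
H = 0.474523 + 0.517165 + 0.447169 + 0.369017 + 0.461688 = 2.269562

H = 2.2696 bits/symbol


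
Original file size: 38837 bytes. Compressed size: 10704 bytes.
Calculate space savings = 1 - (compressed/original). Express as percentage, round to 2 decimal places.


ratio = compressed/original = 10704/38837 = 0.275613
savings = 1 - ratio = 1 - 0.275613 = 0.724387
as a percentage: 0.724387 * 100 = 72.44%

Space savings = 1 - 10704/38837 = 72.44%


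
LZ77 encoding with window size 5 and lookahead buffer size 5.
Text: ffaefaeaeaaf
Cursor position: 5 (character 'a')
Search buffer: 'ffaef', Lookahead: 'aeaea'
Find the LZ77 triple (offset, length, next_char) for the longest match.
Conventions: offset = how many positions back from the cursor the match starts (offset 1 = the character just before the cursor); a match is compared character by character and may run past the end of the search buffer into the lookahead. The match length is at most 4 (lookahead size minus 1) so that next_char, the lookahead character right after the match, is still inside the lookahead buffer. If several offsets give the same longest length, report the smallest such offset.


Try each offset into the search buffer:
  offset=1 (pos 4, char 'f'): match length 0
  offset=2 (pos 3, char 'e'): match length 0
  offset=3 (pos 2, char 'a'): match length 2
  offset=4 (pos 1, char 'f'): match length 0
  offset=5 (pos 0, char 'f'): match length 0
Longest match has length 2 at offset 3.
next_char = character at position 5 + 2 = 7 -> 'a'

Best match: offset=3, length=2 (matching 'ae' starting at position 2)
LZ77 triple: (3, 2, 'a')
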